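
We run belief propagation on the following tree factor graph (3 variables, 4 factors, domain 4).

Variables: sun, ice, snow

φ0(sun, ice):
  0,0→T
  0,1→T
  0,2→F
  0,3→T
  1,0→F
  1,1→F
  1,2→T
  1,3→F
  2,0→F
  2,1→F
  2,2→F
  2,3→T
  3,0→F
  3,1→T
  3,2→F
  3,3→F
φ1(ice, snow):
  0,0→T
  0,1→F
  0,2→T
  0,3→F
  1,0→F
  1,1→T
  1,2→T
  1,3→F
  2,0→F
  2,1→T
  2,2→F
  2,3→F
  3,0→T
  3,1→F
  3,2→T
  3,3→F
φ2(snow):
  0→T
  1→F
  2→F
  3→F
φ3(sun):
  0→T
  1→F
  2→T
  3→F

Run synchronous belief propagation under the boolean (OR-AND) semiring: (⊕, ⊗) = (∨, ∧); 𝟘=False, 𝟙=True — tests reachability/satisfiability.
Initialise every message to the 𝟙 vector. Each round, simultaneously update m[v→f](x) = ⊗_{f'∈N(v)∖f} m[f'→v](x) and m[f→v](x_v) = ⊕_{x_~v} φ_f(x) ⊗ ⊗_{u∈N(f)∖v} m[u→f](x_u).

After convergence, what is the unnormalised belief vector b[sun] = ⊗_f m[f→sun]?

b[sun] = [T, F, T, F]

init: all messages = 𝟙 over 4 values
r1 m[φ0→sun] = [T, T, T, T]
r1 m[φ0→ice] = [T, T, T, T]
r1 m[φ1→ice] = [T, T, T, T]
r1 m[φ1→snow] = [T, T, T, F]
r1 m[φ2→snow] = [T, F, F, F]
r1 m[φ3→sun] = [T, F, T, F]
r1 m[sun→φ0] = [T, T, T, T]
r1 m[sun→φ3] = [T, T, T, T]
r1 m[ice→φ0] = [T, T, T, T]
r1 m[ice→φ1] = [T, T, T, T]
r1 m[snow→φ1] = [T, T, T, T]
r1 m[snow→φ2] = [T, T, T, T]
r2 m[φ0→sun] = [T, T, T, T]
r2 m[φ0→ice] = [T, T, T, T]
r2 m[φ1→ice] = [T, T, T, T]
r2 m[φ1→snow] = [T, T, T, F]
r2 m[φ2→snow] = [T, F, F, F]
r2 m[φ3→sun] = [T, F, T, F]
r2 m[sun→φ0] = [T, F, T, F]
r2 m[sun→φ3] = [T, T, T, T]
r2 m[ice→φ0] = [T, T, T, T]
r2 m[ice→φ1] = [T, T, T, T]
r2 m[snow→φ1] = [T, F, F, F]
r2 m[snow→φ2] = [T, T, T, F]
r3 m[φ0→sun] = [T, T, T, T]
r3 m[φ0→ice] = [T, T, F, T]
r3 m[φ1→ice] = [T, F, F, T]
r3 m[φ1→snow] = [T, T, T, F]
r3 m[φ2→snow] = [T, F, F, F]
r3 m[φ3→sun] = [T, F, T, F]
r3 m[sun→φ0] = [T, F, T, F]
r3 m[sun→φ3] = [T, T, T, T]
r3 m[ice→φ0] = [T, T, T, T]
r3 m[ice→φ1] = [T, T, T, T]
r3 m[snow→φ1] = [T, F, F, F]
r3 m[snow→φ2] = [T, T, T, F]
r4 m[φ0→sun] = [T, T, T, T]
r4 m[φ0→ice] = [T, T, F, T]
r4 m[φ1→ice] = [T, F, F, T]
r4 m[φ1→snow] = [T, T, T, F]
r4 m[φ2→snow] = [T, F, F, F]
r4 m[φ3→sun] = [T, F, T, F]
r4 m[sun→φ0] = [T, F, T, F]
r4 m[sun→φ3] = [T, T, T, T]
r4 m[ice→φ0] = [T, F, F, T]
r4 m[ice→φ1] = [T, T, F, T]
r4 m[snow→φ1] = [T, F, F, F]
r4 m[snow→φ2] = [T, T, T, F]
r5 m[φ0→sun] = [T, F, T, F]
r5 m[φ0→ice] = [T, T, F, T]
r5 m[φ1→ice] = [T, F, F, T]
r5 m[φ1→snow] = [T, T, T, F]
r5 m[φ2→snow] = [T, F, F, F]
r5 m[φ3→sun] = [T, F, T, F]
r5 m[sun→φ0] = [T, F, T, F]
r5 m[sun→φ3] = [T, T, T, T]
r5 m[ice→φ0] = [T, F, F, T]
r5 m[ice→φ1] = [T, T, F, T]
r5 m[snow→φ1] = [T, F, F, F]
r5 m[snow→φ2] = [T, T, T, F]
r6 m[φ0→sun] = [T, F, T, F]
r6 m[φ0→ice] = [T, T, F, T]
r6 m[φ1→ice] = [T, F, F, T]
r6 m[φ1→snow] = [T, T, T, F]
r6 m[φ2→snow] = [T, F, F, F]
r6 m[φ3→sun] = [T, F, T, F]
r6 m[sun→φ0] = [T, F, T, F]
r6 m[sun→φ3] = [T, F, T, F]
r6 m[ice→φ0] = [T, F, F, T]
r6 m[ice→φ1] = [T, T, F, T]
r6 m[snow→φ1] = [T, F, F, F]
r6 m[snow→φ2] = [T, T, T, F]
r7 m[φ0→sun] = [T, F, T, F]
r7 m[φ0→ice] = [T, T, F, T]
r7 m[φ1→ice] = [T, F, F, T]
r7 m[φ1→snow] = [T, T, T, F]
r7 m[φ2→snow] = [T, F, F, F]
r7 m[φ3→sun] = [T, F, T, F]
r7 m[sun→φ0] = [T, F, T, F]
r7 m[sun→φ3] = [T, F, T, F]
r7 m[ice→φ0] = [T, F, F, T]
r7 m[ice→φ1] = [T, T, F, T]
r7 m[snow→φ1] = [T, F, F, F]
r7 m[snow→φ2] = [T, T, T, F]
fixed point reached at round 7
b[sun] = ⊗ incoming = [T, F, T, F]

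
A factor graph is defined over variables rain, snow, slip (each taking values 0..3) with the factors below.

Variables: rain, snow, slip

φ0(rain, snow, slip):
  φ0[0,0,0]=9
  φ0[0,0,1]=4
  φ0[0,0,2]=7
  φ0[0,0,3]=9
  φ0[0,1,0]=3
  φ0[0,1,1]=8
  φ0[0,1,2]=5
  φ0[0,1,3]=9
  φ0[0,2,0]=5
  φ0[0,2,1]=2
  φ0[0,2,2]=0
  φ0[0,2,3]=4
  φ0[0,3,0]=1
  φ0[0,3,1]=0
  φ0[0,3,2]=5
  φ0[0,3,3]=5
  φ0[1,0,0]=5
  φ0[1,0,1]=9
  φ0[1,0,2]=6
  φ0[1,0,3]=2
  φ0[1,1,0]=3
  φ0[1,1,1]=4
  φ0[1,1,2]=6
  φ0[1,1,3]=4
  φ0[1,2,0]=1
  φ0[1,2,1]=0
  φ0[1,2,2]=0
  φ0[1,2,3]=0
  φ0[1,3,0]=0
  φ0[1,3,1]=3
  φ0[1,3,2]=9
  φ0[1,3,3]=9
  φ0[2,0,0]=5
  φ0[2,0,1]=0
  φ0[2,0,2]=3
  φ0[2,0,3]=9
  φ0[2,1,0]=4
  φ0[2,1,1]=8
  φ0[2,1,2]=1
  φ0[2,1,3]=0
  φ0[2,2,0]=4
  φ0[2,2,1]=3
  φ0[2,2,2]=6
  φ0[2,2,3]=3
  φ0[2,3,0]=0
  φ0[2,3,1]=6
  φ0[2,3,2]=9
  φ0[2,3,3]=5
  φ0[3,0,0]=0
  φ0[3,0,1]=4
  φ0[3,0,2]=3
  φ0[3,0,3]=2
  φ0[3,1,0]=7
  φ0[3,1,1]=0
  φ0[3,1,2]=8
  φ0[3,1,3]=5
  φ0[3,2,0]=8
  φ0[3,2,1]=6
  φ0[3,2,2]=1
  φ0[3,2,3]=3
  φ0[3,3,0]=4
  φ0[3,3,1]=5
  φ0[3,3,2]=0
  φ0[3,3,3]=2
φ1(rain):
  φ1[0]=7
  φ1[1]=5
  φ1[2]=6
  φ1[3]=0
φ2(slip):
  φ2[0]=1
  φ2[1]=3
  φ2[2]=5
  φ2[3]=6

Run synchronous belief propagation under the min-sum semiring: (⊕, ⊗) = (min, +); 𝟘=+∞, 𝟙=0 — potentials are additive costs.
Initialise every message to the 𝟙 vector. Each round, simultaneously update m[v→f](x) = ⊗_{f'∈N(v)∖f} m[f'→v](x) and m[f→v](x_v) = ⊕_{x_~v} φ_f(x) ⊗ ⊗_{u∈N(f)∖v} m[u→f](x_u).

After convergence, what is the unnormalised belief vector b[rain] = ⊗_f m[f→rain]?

init: all messages = 𝟙 over 4 values
r1 m[φ0→rain] = [0, 0, 0, 0]
r1 m[φ0→snow] = [0, 0, 0, 0]
r1 m[φ0→slip] = [0, 0, 0, 0]
r1 m[φ1→rain] = [7, 5, 6, 0]
r1 m[φ2→slip] = [1, 3, 5, 6]
r1 m[rain→φ0] = [0, 0, 0, 0]
r1 m[rain→φ1] = [0, 0, 0, 0]
r1 m[snow→φ0] = [0, 0, 0, 0]
r1 m[slip→φ0] = [0, 0, 0, 0]
r1 m[slip→φ2] = [0, 0, 0, 0]
r2 m[φ0→rain] = [0, 0, 0, 0]
r2 m[φ0→snow] = [0, 0, 0, 0]
r2 m[φ0→slip] = [0, 0, 0, 0]
r2 m[φ1→rain] = [7, 5, 6, 0]
r2 m[φ2→slip] = [1, 3, 5, 6]
r2 m[rain→φ0] = [7, 5, 6, 0]
r2 m[rain→φ1] = [0, 0, 0, 0]
r2 m[snow→φ0] = [0, 0, 0, 0]
r2 m[slip→φ0] = [1, 3, 5, 6]
r2 m[slip→φ2] = [0, 0, 0, 0]
r3 m[φ0→rain] = [2, 1, 1, 1]
r3 m[φ0→snow] = [1, 3, 6, 5]
r3 m[φ0→slip] = [0, 0, 0, 2]
r3 m[φ1→rain] = [7, 5, 6, 0]
r3 m[φ2→slip] = [1, 3, 5, 6]
r3 m[rain→φ0] = [7, 5, 6, 0]
r3 m[rain→φ1] = [0, 0, 0, 0]
r3 m[snow→φ0] = [0, 0, 0, 0]
r3 m[slip→φ0] = [1, 3, 5, 6]
r3 m[slip→φ2] = [0, 0, 0, 0]
r4 m[φ0→rain] = [2, 1, 1, 1]
r4 m[φ0→snow] = [1, 3, 6, 5]
r4 m[φ0→slip] = [0, 0, 0, 2]
r4 m[φ1→rain] = [7, 5, 6, 0]
r4 m[φ2→slip] = [1, 3, 5, 6]
r4 m[rain→φ0] = [7, 5, 6, 0]
r4 m[rain→φ1] = [2, 1, 1, 1]
r4 m[snow→φ0] = [0, 0, 0, 0]
r4 m[slip→φ0] = [1, 3, 5, 6]
r4 m[slip→φ2] = [0, 0, 0, 2]
r5 m[φ0→rain] = [2, 1, 1, 1]
r5 m[φ0→snow] = [1, 3, 6, 5]
r5 m[φ0→slip] = [0, 0, 0, 2]
r5 m[φ1→rain] = [7, 5, 6, 0]
r5 m[φ2→slip] = [1, 3, 5, 6]
r5 m[rain→φ0] = [7, 5, 6, 0]
r5 m[rain→φ1] = [2, 1, 1, 1]
r5 m[snow→φ0] = [0, 0, 0, 0]
r5 m[slip→φ0] = [1, 3, 5, 6]
r5 m[slip→φ2] = [0, 0, 0, 2]
fixed point reached at round 5
b[rain] = ⊗ incoming = [9, 6, 7, 1]

b[rain] = [9, 6, 7, 1]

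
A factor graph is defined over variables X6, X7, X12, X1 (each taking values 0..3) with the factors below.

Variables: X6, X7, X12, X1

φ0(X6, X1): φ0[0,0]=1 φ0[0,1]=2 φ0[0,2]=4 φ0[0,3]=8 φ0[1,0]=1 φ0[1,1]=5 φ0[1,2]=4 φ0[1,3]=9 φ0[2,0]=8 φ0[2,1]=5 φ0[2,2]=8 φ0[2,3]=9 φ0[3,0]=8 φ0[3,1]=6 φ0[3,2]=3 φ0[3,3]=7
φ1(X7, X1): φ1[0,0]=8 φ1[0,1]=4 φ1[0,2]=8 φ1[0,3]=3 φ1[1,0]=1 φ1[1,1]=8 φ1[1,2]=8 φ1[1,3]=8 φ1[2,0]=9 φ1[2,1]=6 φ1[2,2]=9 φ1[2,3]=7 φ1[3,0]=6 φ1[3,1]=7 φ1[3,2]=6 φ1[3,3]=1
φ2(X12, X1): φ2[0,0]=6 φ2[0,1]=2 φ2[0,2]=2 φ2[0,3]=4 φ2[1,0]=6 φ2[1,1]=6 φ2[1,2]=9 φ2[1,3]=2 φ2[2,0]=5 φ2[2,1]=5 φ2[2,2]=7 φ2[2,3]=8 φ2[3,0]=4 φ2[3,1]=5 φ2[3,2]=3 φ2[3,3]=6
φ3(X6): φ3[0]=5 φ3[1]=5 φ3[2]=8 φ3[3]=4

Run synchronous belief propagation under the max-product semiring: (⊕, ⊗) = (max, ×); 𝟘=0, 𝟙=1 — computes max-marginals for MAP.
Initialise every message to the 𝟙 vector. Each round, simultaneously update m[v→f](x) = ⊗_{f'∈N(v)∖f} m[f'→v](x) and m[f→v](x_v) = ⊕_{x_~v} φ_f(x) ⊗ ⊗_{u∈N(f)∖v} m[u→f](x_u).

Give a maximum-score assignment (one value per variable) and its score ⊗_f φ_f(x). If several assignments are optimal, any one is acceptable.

init: all messages = 𝟙 over 4 values
r1 m[φ0→X6] = [8, 9, 9, 8]
r1 m[φ0→X1] = [8, 6, 8, 9]
r1 m[φ1→X7] = [8, 8, 9, 7]
r1 m[φ1→X1] = [9, 8, 9, 8]
r1 m[φ2→X12] = [6, 9, 8, 6]
r1 m[φ2→X1] = [6, 6, 9, 8]
r1 m[φ3→X6] = [5, 5, 8, 4]
r1 m[X6→φ0] = [1, 1, 1, 1]
r1 m[X6→φ3] = [1, 1, 1, 1]
r1 m[X7→φ1] = [1, 1, 1, 1]
r1 m[X12→φ2] = [1, 1, 1, 1]
r1 m[X1→φ0] = [1, 1, 1, 1]
r1 m[X1→φ1] = [1, 1, 1, 1]
r1 m[X1→φ2] = [1, 1, 1, 1]
r2 m[φ0→X6] = [8, 9, 9, 8]
r2 m[φ0→X1] = [8, 6, 8, 9]
r2 m[φ1→X7] = [8, 8, 9, 7]
r2 m[φ1→X1] = [9, 8, 9, 8]
r2 m[φ2→X12] = [6, 9, 8, 6]
r2 m[φ2→X1] = [6, 6, 9, 8]
r2 m[φ3→X6] = [5, 5, 8, 4]
r2 m[X6→φ0] = [5, 5, 8, 4]
r2 m[X6→φ3] = [8, 9, 9, 8]
r2 m[X7→φ1] = [1, 1, 1, 1]
r2 m[X12→φ2] = [1, 1, 1, 1]
r2 m[X1→φ0] = [54, 48, 81, 64]
r2 m[X1→φ1] = [48, 36, 72, 72]
r2 m[X1→φ2] = [72, 48, 72, 72]
r3 m[φ0→X6] = [512, 576, 648, 448]
r3 m[φ0→X1] = [64, 40, 64, 72]
r3 m[φ1→X7] = [576, 576, 648, 432]
r3 m[φ1→X1] = [9, 8, 9, 8]
r3 m[φ2→X12] = [432, 648, 576, 432]
r3 m[φ2→X1] = [6, 6, 9, 8]
r3 m[φ3→X6] = [5, 5, 8, 4]
r3 m[X6→φ0] = [5, 5, 8, 4]
r3 m[X6→φ3] = [8, 9, 9, 8]
r3 m[X7→φ1] = [1, 1, 1, 1]
r3 m[X12→φ2] = [1, 1, 1, 1]
r3 m[X1→φ0] = [54, 48, 81, 64]
r3 m[X1→φ1] = [48, 36, 72, 72]
r3 m[X1→φ2] = [72, 48, 72, 72]
r4 m[φ0→X6] = [512, 576, 648, 448]
r4 m[φ0→X1] = [64, 40, 64, 72]
r4 m[φ1→X7] = [576, 576, 648, 432]
r4 m[φ1→X1] = [9, 8, 9, 8]
r4 m[φ2→X12] = [432, 648, 576, 432]
r4 m[φ2→X1] = [6, 6, 9, 8]
r4 m[φ3→X6] = [5, 5, 8, 4]
r4 m[X6→φ0] = [5, 5, 8, 4]
r4 m[X6→φ3] = [512, 576, 648, 448]
r4 m[X7→φ1] = [1, 1, 1, 1]
r4 m[X12→φ2] = [1, 1, 1, 1]
r4 m[X1→φ0] = [54, 48, 81, 64]
r4 m[X1→φ1] = [384, 240, 576, 576]
r4 m[X1→φ2] = [576, 320, 576, 576]
r5 m[φ0→X6] = [512, 576, 648, 448]
r5 m[φ0→X1] = [64, 40, 64, 72]
r5 m[φ1→X7] = [4608, 4608, 5184, 3456]
r5 m[φ1→X1] = [9, 8, 9, 8]
r5 m[φ2→X12] = [3456, 5184, 4608, 3456]
r5 m[φ2→X1] = [6, 6, 9, 8]
r5 m[φ3→X6] = [5, 5, 8, 4]
r5 m[X6→φ0] = [5, 5, 8, 4]
r5 m[X6→φ3] = [512, 576, 648, 448]
r5 m[X7→φ1] = [1, 1, 1, 1]
r5 m[X12→φ2] = [1, 1, 1, 1]
r5 m[X1→φ0] = [54, 48, 81, 64]
r5 m[X1→φ1] = [384, 240, 576, 576]
r5 m[X1→φ2] = [576, 320, 576, 576]
r6 m[φ0→X6] = [512, 576, 648, 448]
r6 m[φ0→X1] = [64, 40, 64, 72]
r6 m[φ1→X7] = [4608, 4608, 5184, 3456]
r6 m[φ1→X1] = [9, 8, 9, 8]
r6 m[φ2→X12] = [3456, 5184, 4608, 3456]
r6 m[φ2→X1] = [6, 6, 9, 8]
r6 m[φ3→X6] = [5, 5, 8, 4]
r6 m[X6→φ0] = [5, 5, 8, 4]
r6 m[X6→φ3] = [512, 576, 648, 448]
r6 m[X7→φ1] = [1, 1, 1, 1]
r6 m[X12→φ2] = [1, 1, 1, 1]
r6 m[X1→φ0] = [54, 48, 81, 64]
r6 m[X1→φ1] = [384, 240, 576, 576]
r6 m[X1→φ2] = [576, 320, 576, 576]
fixed point reached at round 6
traceback from X6: (X6=2, X7=2, X12=1, X1=2), score=5184

assignment: (X6=2, X7=2, X12=1, X1=2); score = 5184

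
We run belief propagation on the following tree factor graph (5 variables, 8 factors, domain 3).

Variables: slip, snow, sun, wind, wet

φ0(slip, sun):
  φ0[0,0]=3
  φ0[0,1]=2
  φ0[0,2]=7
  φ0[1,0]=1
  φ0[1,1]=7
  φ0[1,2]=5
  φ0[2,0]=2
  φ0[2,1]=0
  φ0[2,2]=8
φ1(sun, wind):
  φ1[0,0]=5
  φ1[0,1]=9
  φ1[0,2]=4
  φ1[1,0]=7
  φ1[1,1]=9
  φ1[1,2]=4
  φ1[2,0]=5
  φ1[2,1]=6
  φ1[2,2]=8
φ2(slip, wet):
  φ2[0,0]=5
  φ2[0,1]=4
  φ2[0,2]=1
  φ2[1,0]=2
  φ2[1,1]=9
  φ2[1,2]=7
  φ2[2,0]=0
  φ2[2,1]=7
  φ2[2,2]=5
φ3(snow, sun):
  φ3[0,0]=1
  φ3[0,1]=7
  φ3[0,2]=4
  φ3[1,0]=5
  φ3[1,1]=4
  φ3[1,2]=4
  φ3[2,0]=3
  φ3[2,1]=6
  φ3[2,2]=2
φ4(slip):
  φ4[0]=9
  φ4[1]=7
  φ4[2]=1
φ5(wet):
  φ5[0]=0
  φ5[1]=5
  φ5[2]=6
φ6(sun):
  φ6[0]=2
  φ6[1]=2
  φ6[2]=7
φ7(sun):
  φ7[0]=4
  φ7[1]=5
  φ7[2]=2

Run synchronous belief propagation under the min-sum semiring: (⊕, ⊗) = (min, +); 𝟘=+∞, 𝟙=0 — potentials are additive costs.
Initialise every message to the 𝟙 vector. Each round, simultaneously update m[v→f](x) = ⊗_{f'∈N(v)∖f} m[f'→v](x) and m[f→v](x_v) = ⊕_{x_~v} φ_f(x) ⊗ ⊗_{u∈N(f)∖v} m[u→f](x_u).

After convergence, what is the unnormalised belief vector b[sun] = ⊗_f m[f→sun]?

b[sun] = [14, 16, 25]

init: all messages = 𝟙 over 3 values
r1 m[φ0→slip] = [2, 1, 0]
r1 m[φ0→sun] = [1, 0, 5]
r1 m[φ1→sun] = [4, 4, 5]
r1 m[φ1→wind] = [5, 6, 4]
r1 m[φ2→slip] = [1, 2, 0]
r1 m[φ2→wet] = [0, 4, 1]
r1 m[φ3→snow] = [1, 4, 2]
r1 m[φ3→sun] = [1, 4, 2]
r1 m[φ4→slip] = [9, 7, 1]
r1 m[φ5→wet] = [0, 5, 6]
r1 m[φ6→sun] = [2, 2, 7]
r1 m[φ7→sun] = [4, 5, 2]
r1 m[slip→φ0] = [0, 0, 0]
r1 m[slip→φ2] = [0, 0, 0]
r1 m[slip→φ4] = [0, 0, 0]
r1 m[snow→φ3] = [0, 0, 0]
r1 m[sun→φ0] = [0, 0, 0]
r1 m[sun→φ1] = [0, 0, 0]
r1 m[sun→φ3] = [0, 0, 0]
r1 m[sun→φ6] = [0, 0, 0]
r1 m[sun→φ7] = [0, 0, 0]
r1 m[wind→φ1] = [0, 0, 0]
r1 m[wet→φ2] = [0, 0, 0]
r1 m[wet→φ5] = [0, 0, 0]
r2 m[φ0→slip] = [2, 1, 0]
r2 m[φ0→sun] = [1, 0, 5]
r2 m[φ1→sun] = [4, 4, 5]
r2 m[φ1→wind] = [5, 6, 4]
r2 m[φ2→slip] = [1, 2, 0]
r2 m[φ2→wet] = [0, 4, 1]
r2 m[φ3→snow] = [1, 4, 2]
r2 m[φ3→sun] = [1, 4, 2]
r2 m[φ4→slip] = [9, 7, 1]
r2 m[φ5→wet] = [0, 5, 6]
r2 m[φ6→sun] = [2, 2, 7]
r2 m[φ7→sun] = [4, 5, 2]
r2 m[slip→φ0] = [10, 9, 1]
r2 m[slip→φ2] = [11, 8, 1]
r2 m[slip→φ4] = [3, 3, 0]
r2 m[snow→φ3] = [0, 0, 0]
r2 m[sun→φ0] = [11, 15, 16]
r2 m[sun→φ1] = [8, 11, 16]
r2 m[sun→φ3] = [11, 11, 19]
r2 m[sun→φ6] = [10, 13, 14]
r2 m[sun→φ7] = [8, 10, 19]
r2 m[wind→φ1] = [0, 0, 0]
r2 m[wet→φ2] = [0, 5, 6]
r2 m[wet→φ5] = [0, 4, 1]
r3 m[φ0→slip] = [14, 12, 13]
r3 m[φ0→sun] = [3, 1, 9]
r3 m[φ1→sun] = [4, 4, 5]
r3 m[φ1→wind] = [13, 17, 12]
r3 m[φ2→slip] = [5, 2, 0]
r3 m[φ2→wet] = [1, 8, 6]
r3 m[φ3→snow] = [12, 15, 14]
r3 m[φ3→sun] = [1, 4, 2]
r3 m[φ4→slip] = [9, 7, 1]
r3 m[φ5→wet] = [0, 5, 6]
r3 m[φ6→sun] = [2, 2, 7]
r3 m[φ7→sun] = [4, 5, 2]
r3 m[slip→φ0] = [10, 9, 1]
r3 m[slip→φ2] = [11, 8, 1]
r3 m[slip→φ4] = [3, 3, 0]
r3 m[snow→φ3] = [0, 0, 0]
r3 m[sun→φ0] = [11, 15, 16]
r3 m[sun→φ1] = [8, 11, 16]
r3 m[sun→φ3] = [11, 11, 19]
r3 m[sun→φ6] = [10, 13, 14]
r3 m[sun→φ7] = [8, 10, 19]
r3 m[wind→φ1] = [0, 0, 0]
r3 m[wet→φ2] = [0, 5, 6]
r3 m[wet→φ5] = [0, 4, 1]
r4 m[φ0→slip] = [14, 12, 13]
r4 m[φ0→sun] = [3, 1, 9]
r4 m[φ1→sun] = [4, 4, 5]
r4 m[φ1→wind] = [13, 17, 12]
r4 m[φ2→slip] = [5, 2, 0]
r4 m[φ2→wet] = [1, 8, 6]
r4 m[φ3→snow] = [12, 15, 14]
r4 m[φ3→sun] = [1, 4, 2]
r4 m[φ4→slip] = [9, 7, 1]
r4 m[φ5→wet] = [0, 5, 6]
r4 m[φ6→sun] = [2, 2, 7]
r4 m[φ7→sun] = [4, 5, 2]
r4 m[slip→φ0] = [14, 9, 1]
r4 m[slip→φ2] = [23, 19, 14]
r4 m[slip→φ4] = [19, 14, 13]
r4 m[snow→φ3] = [0, 0, 0]
r4 m[sun→φ0] = [11, 15, 16]
r4 m[sun→φ1] = [10, 12, 20]
r4 m[sun→φ3] = [13, 12, 23]
r4 m[sun→φ6] = [12, 14, 18]
r4 m[sun→φ7] = [10, 11, 23]
r4 m[wind→φ1] = [0, 0, 0]
r4 m[wet→φ2] = [0, 5, 6]
r4 m[wet→φ5] = [1, 8, 6]
r5 m[φ0→slip] = [14, 12, 13]
r5 m[φ0→sun] = [3, 1, 9]
r5 m[φ1→sun] = [4, 4, 5]
r5 m[φ1→wind] = [15, 19, 14]
r5 m[φ2→slip] = [5, 2, 0]
r5 m[φ2→wet] = [14, 21, 19]
r5 m[φ3→snow] = [14, 16, 16]
r5 m[φ3→sun] = [1, 4, 2]
r5 m[φ4→slip] = [9, 7, 1]
r5 m[φ5→wet] = [0, 5, 6]
r5 m[φ6→sun] = [2, 2, 7]
r5 m[φ7→sun] = [4, 5, 2]
r5 m[slip→φ0] = [14, 9, 1]
r5 m[slip→φ2] = [23, 19, 14]
r5 m[slip→φ4] = [19, 14, 13]
r5 m[snow→φ3] = [0, 0, 0]
r5 m[sun→φ0] = [11, 15, 16]
r5 m[sun→φ1] = [10, 12, 20]
r5 m[sun→φ3] = [13, 12, 23]
r5 m[sun→φ6] = [12, 14, 18]
r5 m[sun→φ7] = [10, 11, 23]
r5 m[wind→φ1] = [0, 0, 0]
r5 m[wet→φ2] = [0, 5, 6]
r5 m[wet→φ5] = [1, 8, 6]
r6 m[φ0→slip] = [14, 12, 13]
r6 m[φ0→sun] = [3, 1, 9]
r6 m[φ1→sun] = [4, 4, 5]
r6 m[φ1→wind] = [15, 19, 14]
r6 m[φ2→slip] = [5, 2, 0]
r6 m[φ2→wet] = [14, 21, 19]
r6 m[φ3→snow] = [14, 16, 16]
r6 m[φ3→sun] = [1, 4, 2]
r6 m[φ4→slip] = [9, 7, 1]
r6 m[φ5→wet] = [0, 5, 6]
r6 m[φ6→sun] = [2, 2, 7]
r6 m[φ7→sun] = [4, 5, 2]
r6 m[slip→φ0] = [14, 9, 1]
r6 m[slip→φ2] = [23, 19, 14]
r6 m[slip→φ4] = [19, 14, 13]
r6 m[snow→φ3] = [0, 0, 0]
r6 m[sun→φ0] = [11, 15, 16]
r6 m[sun→φ1] = [10, 12, 20]
r6 m[sun→φ3] = [13, 12, 23]
r6 m[sun→φ6] = [12, 14, 18]
r6 m[sun→φ7] = [10, 11, 23]
r6 m[wind→φ1] = [0, 0, 0]
r6 m[wet→φ2] = [0, 5, 6]
r6 m[wet→φ5] = [14, 21, 19]
r7 m[φ0→slip] = [14, 12, 13]
r7 m[φ0→sun] = [3, 1, 9]
r7 m[φ1→sun] = [4, 4, 5]
r7 m[φ1→wind] = [15, 19, 14]
r7 m[φ2→slip] = [5, 2, 0]
r7 m[φ2→wet] = [14, 21, 19]
r7 m[φ3→snow] = [14, 16, 16]
r7 m[φ3→sun] = [1, 4, 2]
r7 m[φ4→slip] = [9, 7, 1]
r7 m[φ5→wet] = [0, 5, 6]
r7 m[φ6→sun] = [2, 2, 7]
r7 m[φ7→sun] = [4, 5, 2]
r7 m[slip→φ0] = [14, 9, 1]
r7 m[slip→φ2] = [23, 19, 14]
r7 m[slip→φ4] = [19, 14, 13]
r7 m[snow→φ3] = [0, 0, 0]
r7 m[sun→φ0] = [11, 15, 16]
r7 m[sun→φ1] = [10, 12, 20]
r7 m[sun→φ3] = [13, 12, 23]
r7 m[sun→φ6] = [12, 14, 18]
r7 m[sun→φ7] = [10, 11, 23]
r7 m[wind→φ1] = [0, 0, 0]
r7 m[wet→φ2] = [0, 5, 6]
r7 m[wet→φ5] = [14, 21, 19]
fixed point reached at round 7
b[sun] = ⊗ incoming = [14, 16, 25]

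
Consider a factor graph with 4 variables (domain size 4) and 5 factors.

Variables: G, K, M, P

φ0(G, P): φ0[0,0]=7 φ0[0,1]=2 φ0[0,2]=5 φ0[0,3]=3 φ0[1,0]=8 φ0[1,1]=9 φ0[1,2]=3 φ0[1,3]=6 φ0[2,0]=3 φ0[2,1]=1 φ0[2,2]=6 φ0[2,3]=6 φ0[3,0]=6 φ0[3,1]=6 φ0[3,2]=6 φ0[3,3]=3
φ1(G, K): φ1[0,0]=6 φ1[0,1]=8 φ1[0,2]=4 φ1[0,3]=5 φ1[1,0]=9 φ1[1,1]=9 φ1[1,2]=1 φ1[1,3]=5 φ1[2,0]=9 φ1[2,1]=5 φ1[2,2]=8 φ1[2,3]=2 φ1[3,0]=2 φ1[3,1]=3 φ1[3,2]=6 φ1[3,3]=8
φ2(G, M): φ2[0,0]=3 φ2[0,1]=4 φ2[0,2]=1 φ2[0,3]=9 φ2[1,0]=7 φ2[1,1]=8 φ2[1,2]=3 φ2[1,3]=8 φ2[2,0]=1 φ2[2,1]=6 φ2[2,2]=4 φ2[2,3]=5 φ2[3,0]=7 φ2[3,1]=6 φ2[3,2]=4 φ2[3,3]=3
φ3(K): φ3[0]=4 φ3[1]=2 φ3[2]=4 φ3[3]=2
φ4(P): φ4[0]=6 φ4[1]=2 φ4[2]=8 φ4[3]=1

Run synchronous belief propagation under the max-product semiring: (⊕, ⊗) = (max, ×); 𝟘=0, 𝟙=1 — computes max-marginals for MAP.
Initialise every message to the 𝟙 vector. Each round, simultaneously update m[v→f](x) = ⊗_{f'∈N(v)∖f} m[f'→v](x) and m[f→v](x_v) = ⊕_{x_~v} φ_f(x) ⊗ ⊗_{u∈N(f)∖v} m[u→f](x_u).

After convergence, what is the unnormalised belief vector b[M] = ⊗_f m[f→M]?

init: all messages = 𝟙 over 4 values
r1 m[φ0→G] = [7, 9, 6, 6]
r1 m[φ0→P] = [8, 9, 6, 6]
r1 m[φ1→G] = [8, 9, 9, 8]
r1 m[φ1→K] = [9, 9, 8, 8]
r1 m[φ2→G] = [9, 8, 6, 7]
r1 m[φ2→M] = [7, 8, 4, 9]
r1 m[φ3→K] = [4, 2, 4, 2]
r1 m[φ4→P] = [6, 2, 8, 1]
r1 m[G→φ0] = [1, 1, 1, 1]
r1 m[G→φ1] = [1, 1, 1, 1]
r1 m[G→φ2] = [1, 1, 1, 1]
r1 m[K→φ1] = [1, 1, 1, 1]
r1 m[K→φ3] = [1, 1, 1, 1]
r1 m[M→φ2] = [1, 1, 1, 1]
r1 m[P→φ0] = [1, 1, 1, 1]
r1 m[P→φ4] = [1, 1, 1, 1]
r2 m[φ0→G] = [7, 9, 6, 6]
r2 m[φ0→P] = [8, 9, 6, 6]
r2 m[φ1→G] = [8, 9, 9, 8]
r2 m[φ1→K] = [9, 9, 8, 8]
r2 m[φ2→G] = [9, 8, 6, 7]
r2 m[φ2→M] = [7, 8, 4, 9]
r2 m[φ3→K] = [4, 2, 4, 2]
r2 m[φ4→P] = [6, 2, 8, 1]
r2 m[G→φ0] = [72, 72, 54, 56]
r2 m[G→φ1] = [63, 72, 36, 42]
r2 m[G→φ2] = [56, 81, 54, 48]
r2 m[K→φ1] = [4, 2, 4, 2]
r2 m[K→φ3] = [9, 9, 8, 8]
r2 m[M→φ2] = [1, 1, 1, 1]
r2 m[P→φ0] = [6, 2, 8, 1]
r2 m[P→φ4] = [8, 9, 6, 6]
r3 m[φ0→G] = [42, 48, 48, 48]
r3 m[φ0→P] = [576, 648, 360, 432]
r3 m[φ1→G] = [24, 36, 36, 24]
r3 m[φ1→K] = [648, 648, 288, 360]
r3 m[φ2→G] = [9, 8, 6, 7]
r3 m[φ2→M] = [567, 648, 243, 648]
r3 m[φ3→K] = [4, 2, 4, 2]
r3 m[φ4→P] = [6, 2, 8, 1]
r3 m[G→φ0] = [72, 72, 54, 56]
r3 m[G→φ1] = [63, 72, 36, 42]
r3 m[G→φ2] = [56, 81, 54, 48]
r3 m[K→φ1] = [4, 2, 4, 2]
r3 m[K→φ3] = [9, 9, 8, 8]
r3 m[M→φ2] = [1, 1, 1, 1]
r3 m[P→φ0] = [6, 2, 8, 1]
r3 m[P→φ4] = [8, 9, 6, 6]
r4 m[φ0→G] = [42, 48, 48, 48]
r4 m[φ0→P] = [576, 648, 360, 432]
r4 m[φ1→G] = [24, 36, 36, 24]
r4 m[φ1→K] = [648, 648, 288, 360]
r4 m[φ2→G] = [9, 8, 6, 7]
r4 m[φ2→M] = [567, 648, 243, 648]
r4 m[φ3→K] = [4, 2, 4, 2]
r4 m[φ4→P] = [6, 2, 8, 1]
r4 m[G→φ0] = [216, 288, 216, 168]
r4 m[G→φ1] = [378, 384, 288, 336]
r4 m[G→φ2] = [1008, 1728, 1728, 1152]
r4 m[K→φ1] = [4, 2, 4, 2]
r4 m[K→φ3] = [648, 648, 288, 360]
r4 m[M→φ2] = [1, 1, 1, 1]
r4 m[P→φ0] = [6, 2, 8, 1]
r4 m[P→φ4] = [576, 648, 360, 432]
r5 m[φ0→G] = [42, 48, 48, 48]
r5 m[φ0→P] = [2304, 2592, 1296, 1728]
r5 m[φ1→G] = [24, 36, 36, 24]
r5 m[φ1→K] = [3456, 3456, 2304, 2688]
r5 m[φ2→G] = [9, 8, 6, 7]
r5 m[φ2→M] = [12096, 13824, 6912, 13824]
r5 m[φ3→K] = [4, 2, 4, 2]
r5 m[φ4→P] = [6, 2, 8, 1]
r5 m[G→φ0] = [216, 288, 216, 168]
r5 m[G→φ1] = [378, 384, 288, 336]
r5 m[G→φ2] = [1008, 1728, 1728, 1152]
r5 m[K→φ1] = [4, 2, 4, 2]
r5 m[K→φ3] = [648, 648, 288, 360]
r5 m[M→φ2] = [1, 1, 1, 1]
r5 m[P→φ0] = [6, 2, 8, 1]
r5 m[P→φ4] = [576, 648, 360, 432]
r6 m[φ0→G] = [42, 48, 48, 48]
r6 m[φ0→P] = [2304, 2592, 1296, 1728]
r6 m[φ1→G] = [24, 36, 36, 24]
r6 m[φ1→K] = [3456, 3456, 2304, 2688]
r6 m[φ2→G] = [9, 8, 6, 7]
r6 m[φ2→M] = [12096, 13824, 6912, 13824]
r6 m[φ3→K] = [4, 2, 4, 2]
r6 m[φ4→P] = [6, 2, 8, 1]
r6 m[G→φ0] = [216, 288, 216, 168]
r6 m[G→φ1] = [378, 384, 288, 336]
r6 m[G→φ2] = [1008, 1728, 1728, 1152]
r6 m[K→φ1] = [4, 2, 4, 2]
r6 m[K→φ3] = [3456, 3456, 2304, 2688]
r6 m[M→φ2] = [1, 1, 1, 1]
r6 m[P→φ0] = [6, 2, 8, 1]
r6 m[P→φ4] = [2304, 2592, 1296, 1728]
r7 m[φ0→G] = [42, 48, 48, 48]
r7 m[φ0→P] = [2304, 2592, 1296, 1728]
r7 m[φ1→G] = [24, 36, 36, 24]
r7 m[φ1→K] = [3456, 3456, 2304, 2688]
r7 m[φ2→G] = [9, 8, 6, 7]
r7 m[φ2→M] = [12096, 13824, 6912, 13824]
r7 m[φ3→K] = [4, 2, 4, 2]
r7 m[φ4→P] = [6, 2, 8, 1]
r7 m[G→φ0] = [216, 288, 216, 168]
r7 m[G→φ1] = [378, 384, 288, 336]
r7 m[G→φ2] = [1008, 1728, 1728, 1152]
r7 m[K→φ1] = [4, 2, 4, 2]
r7 m[K→φ3] = [3456, 3456, 2304, 2688]
r7 m[M→φ2] = [1, 1, 1, 1]
r7 m[P→φ0] = [6, 2, 8, 1]
r7 m[P→φ4] = [2304, 2592, 1296, 1728]
fixed point reached at round 7
b[M] = ⊗ incoming = [12096, 13824, 6912, 13824]

b[M] = [12096, 13824, 6912, 13824]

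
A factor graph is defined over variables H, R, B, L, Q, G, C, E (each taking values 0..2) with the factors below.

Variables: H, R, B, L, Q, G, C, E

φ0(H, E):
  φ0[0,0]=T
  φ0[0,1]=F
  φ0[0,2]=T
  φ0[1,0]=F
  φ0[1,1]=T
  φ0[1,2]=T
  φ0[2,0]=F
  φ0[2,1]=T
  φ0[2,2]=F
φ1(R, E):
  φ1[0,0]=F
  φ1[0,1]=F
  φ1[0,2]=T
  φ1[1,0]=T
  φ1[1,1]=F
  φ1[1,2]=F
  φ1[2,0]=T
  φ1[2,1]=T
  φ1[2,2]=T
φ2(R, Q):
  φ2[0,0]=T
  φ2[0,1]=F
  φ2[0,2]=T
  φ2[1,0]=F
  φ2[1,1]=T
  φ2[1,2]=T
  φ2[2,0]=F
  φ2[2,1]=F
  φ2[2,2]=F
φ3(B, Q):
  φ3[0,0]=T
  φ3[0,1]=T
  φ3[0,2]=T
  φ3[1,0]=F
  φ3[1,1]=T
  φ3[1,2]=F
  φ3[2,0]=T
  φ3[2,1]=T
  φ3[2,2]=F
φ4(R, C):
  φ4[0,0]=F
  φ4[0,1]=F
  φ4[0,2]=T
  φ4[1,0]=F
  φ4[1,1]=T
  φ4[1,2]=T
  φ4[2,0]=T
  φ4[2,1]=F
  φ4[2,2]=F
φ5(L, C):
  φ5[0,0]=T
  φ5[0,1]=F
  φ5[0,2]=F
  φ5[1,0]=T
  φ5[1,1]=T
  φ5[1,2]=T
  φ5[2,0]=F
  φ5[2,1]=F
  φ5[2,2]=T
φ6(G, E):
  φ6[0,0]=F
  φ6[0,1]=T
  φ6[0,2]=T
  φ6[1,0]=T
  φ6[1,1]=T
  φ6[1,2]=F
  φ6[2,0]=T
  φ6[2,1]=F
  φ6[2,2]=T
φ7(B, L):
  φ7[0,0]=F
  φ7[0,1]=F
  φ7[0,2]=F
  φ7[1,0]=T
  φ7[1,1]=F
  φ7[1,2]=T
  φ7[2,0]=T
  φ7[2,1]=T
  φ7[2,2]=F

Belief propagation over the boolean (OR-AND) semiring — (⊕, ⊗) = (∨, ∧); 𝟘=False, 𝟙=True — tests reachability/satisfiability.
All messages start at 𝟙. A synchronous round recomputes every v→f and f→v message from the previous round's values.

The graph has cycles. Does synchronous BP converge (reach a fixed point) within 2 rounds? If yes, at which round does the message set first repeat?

NOT CONVERGED within 2 rounds

init: all messages = 𝟙 over 3 values
r1 m[φ0→H] = [T, T, T]
r1 m[φ0→E] = [T, T, T]
r1 m[φ1→R] = [T, T, T]
r1 m[φ1→E] = [T, T, T]
r1 m[φ2→R] = [T, T, F]
r1 m[φ2→Q] = [T, T, T]
r1 m[φ3→B] = [T, T, T]
r1 m[φ3→Q] = [T, T, T]
r1 m[φ4→R] = [T, T, T]
r1 m[φ4→C] = [T, T, T]
r1 m[φ5→L] = [T, T, T]
r1 m[φ5→C] = [T, T, T]
r1 m[φ6→G] = [T, T, T]
r1 m[φ6→E] = [T, T, T]
r1 m[φ7→B] = [F, T, T]
r1 m[φ7→L] = [T, T, T]
r1 m[H→φ0] = [T, T, T]
r1 m[R→φ1] = [T, T, T]
r1 m[R→φ2] = [T, T, T]
r1 m[R→φ4] = [T, T, T]
r1 m[B→φ3] = [T, T, T]
r1 m[B→φ7] = [T, T, T]
r1 m[L→φ5] = [T, T, T]
r1 m[L→φ7] = [T, T, T]
r1 m[Q→φ2] = [T, T, T]
r1 m[Q→φ3] = [T, T, T]
r1 m[G→φ6] = [T, T, T]
r1 m[C→φ4] = [T, T, T]
r1 m[C→φ5] = [T, T, T]
r1 m[E→φ0] = [T, T, T]
r1 m[E→φ1] = [T, T, T]
r1 m[E→φ6] = [T, T, T]
r2 m[φ0→H] = [T, T, T]
r2 m[φ0→E] = [T, T, T]
r2 m[φ1→R] = [T, T, T]
r2 m[φ1→E] = [T, T, T]
r2 m[φ2→R] = [T, T, F]
r2 m[φ2→Q] = [T, T, T]
r2 m[φ3→B] = [T, T, T]
r2 m[φ3→Q] = [T, T, T]
r2 m[φ4→R] = [T, T, T]
r2 m[φ4→C] = [T, T, T]
r2 m[φ5→L] = [T, T, T]
r2 m[φ5→C] = [T, T, T]
r2 m[φ6→G] = [T, T, T]
r2 m[φ6→E] = [T, T, T]
r2 m[φ7→B] = [F, T, T]
r2 m[φ7→L] = [T, T, T]
r2 m[H→φ0] = [T, T, T]
r2 m[R→φ1] = [T, T, F]
r2 m[R→φ2] = [T, T, T]
r2 m[R→φ4] = [T, T, F]
r2 m[B→φ3] = [F, T, T]
r2 m[B→φ7] = [T, T, T]
r2 m[L→φ5] = [T, T, T]
r2 m[L→φ7] = [T, T, T]
r2 m[Q→φ2] = [T, T, T]
r2 m[Q→φ3] = [T, T, T]
r2 m[G→φ6] = [T, T, T]
r2 m[C→φ4] = [T, T, T]
r2 m[C→φ5] = [T, T, T]
r2 m[E→φ0] = [T, T, T]
r2 m[E→φ1] = [T, T, T]
r2 m[E→φ6] = [T, T, T]
no fixed point within 2 rounds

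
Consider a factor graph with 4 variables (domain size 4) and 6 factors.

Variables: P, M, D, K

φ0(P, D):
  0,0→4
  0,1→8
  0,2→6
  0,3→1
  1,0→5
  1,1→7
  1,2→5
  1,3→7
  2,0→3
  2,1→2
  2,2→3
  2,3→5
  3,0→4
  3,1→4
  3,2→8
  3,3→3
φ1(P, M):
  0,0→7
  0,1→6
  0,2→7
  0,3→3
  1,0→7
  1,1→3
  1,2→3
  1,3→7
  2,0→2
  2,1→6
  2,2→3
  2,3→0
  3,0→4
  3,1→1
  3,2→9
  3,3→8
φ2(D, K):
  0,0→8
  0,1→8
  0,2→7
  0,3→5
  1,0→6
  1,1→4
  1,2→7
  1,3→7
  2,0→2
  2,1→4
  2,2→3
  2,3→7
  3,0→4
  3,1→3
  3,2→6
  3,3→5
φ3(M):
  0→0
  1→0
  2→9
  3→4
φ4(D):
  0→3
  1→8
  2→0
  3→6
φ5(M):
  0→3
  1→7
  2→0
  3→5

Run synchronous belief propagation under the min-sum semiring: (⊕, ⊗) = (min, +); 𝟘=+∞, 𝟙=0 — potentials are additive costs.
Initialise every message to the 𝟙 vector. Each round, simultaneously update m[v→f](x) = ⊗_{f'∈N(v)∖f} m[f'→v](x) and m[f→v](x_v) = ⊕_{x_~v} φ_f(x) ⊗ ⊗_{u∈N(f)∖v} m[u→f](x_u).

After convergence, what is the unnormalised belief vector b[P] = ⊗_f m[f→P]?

init: all messages = 𝟙 over 4 values
r1 m[φ0→P] = [1, 5, 2, 3]
r1 m[φ0→D] = [3, 2, 3, 1]
r1 m[φ1→P] = [3, 3, 0, 1]
r1 m[φ1→M] = [2, 1, 3, 0]
r1 m[φ2→D] = [5, 4, 2, 3]
r1 m[φ2→K] = [2, 3, 3, 5]
r1 m[φ3→M] = [0, 0, 9, 4]
r1 m[φ4→D] = [3, 8, 0, 6]
r1 m[φ5→M] = [3, 7, 0, 5]
r1 m[P→φ0] = [0, 0, 0, 0]
r1 m[P→φ1] = [0, 0, 0, 0]
r1 m[M→φ1] = [0, 0, 0, 0]
r1 m[M→φ3] = [0, 0, 0, 0]
r1 m[M→φ5] = [0, 0, 0, 0]
r1 m[D→φ0] = [0, 0, 0, 0]
r1 m[D→φ2] = [0, 0, 0, 0]
r1 m[D→φ4] = [0, 0, 0, 0]
r1 m[K→φ2] = [0, 0, 0, 0]
r2 m[φ0→P] = [1, 5, 2, 3]
r2 m[φ0→D] = [3, 2, 3, 1]
r2 m[φ1→P] = [3, 3, 0, 1]
r2 m[φ1→M] = [2, 1, 3, 0]
r2 m[φ2→D] = [5, 4, 2, 3]
r2 m[φ2→K] = [2, 3, 3, 5]
r2 m[φ3→M] = [0, 0, 9, 4]
r2 m[φ4→D] = [3, 8, 0, 6]
r2 m[φ5→M] = [3, 7, 0, 5]
r2 m[P→φ0] = [3, 3, 0, 1]
r2 m[P→φ1] = [1, 5, 2, 3]
r2 m[M→φ1] = [3, 7, 9, 9]
r2 m[M→φ3] = [5, 8, 3, 5]
r2 m[M→φ5] = [2, 1, 12, 4]
r2 m[D→φ0] = [8, 12, 2, 9]
r2 m[D→φ2] = [6, 10, 3, 7]
r2 m[D→φ4] = [8, 6, 5, 4]
r2 m[K→φ2] = [0, 0, 0, 0]
r3 m[φ0→P] = [8, 7, 5, 10]
r3 m[φ0→D] = [3, 2, 3, 4]
r3 m[φ1→P] = [10, 10, 5, 7]
r3 m[φ1→M] = [4, 4, 5, 2]
r3 m[φ2→D] = [5, 4, 2, 3]
r3 m[φ2→K] = [5, 7, 6, 10]
r3 m[φ3→M] = [0, 0, 9, 4]
r3 m[φ4→D] = [3, 8, 0, 6]
r3 m[φ5→M] = [3, 7, 0, 5]
r3 m[P→φ0] = [3, 3, 0, 1]
r3 m[P→φ1] = [1, 5, 2, 3]
r3 m[M→φ1] = [3, 7, 9, 9]
r3 m[M→φ3] = [5, 8, 3, 5]
r3 m[M→φ5] = [2, 1, 12, 4]
r3 m[D→φ0] = [8, 12, 2, 9]
r3 m[D→φ2] = [6, 10, 3, 7]
r3 m[D→φ4] = [8, 6, 5, 4]
r3 m[K→φ2] = [0, 0, 0, 0]
r4 m[φ0→P] = [8, 7, 5, 10]
r4 m[φ0→D] = [3, 2, 3, 4]
r4 m[φ1→P] = [10, 10, 5, 7]
r4 m[φ1→M] = [4, 4, 5, 2]
r4 m[φ2→D] = [5, 4, 2, 3]
r4 m[φ2→K] = [5, 7, 6, 10]
r4 m[φ3→M] = [0, 0, 9, 4]
r4 m[φ4→D] = [3, 8, 0, 6]
r4 m[φ5→M] = [3, 7, 0, 5]
r4 m[P→φ0] = [10, 10, 5, 7]
r4 m[P→φ1] = [8, 7, 5, 10]
r4 m[M→φ1] = [3, 7, 9, 9]
r4 m[M→φ3] = [7, 11, 5, 7]
r4 m[M→φ5] = [4, 4, 14, 6]
r4 m[D→φ0] = [8, 12, 2, 9]
r4 m[D→φ2] = [6, 10, 3, 10]
r4 m[D→φ4] = [8, 6, 5, 7]
r4 m[K→φ2] = [0, 0, 0, 0]
r5 m[φ0→P] = [8, 7, 5, 10]
r5 m[φ0→D] = [8, 7, 8, 10]
r5 m[φ1→P] = [10, 10, 5, 7]
r5 m[φ1→M] = [7, 10, 8, 5]
r5 m[φ2→D] = [5, 4, 2, 3]
r5 m[φ2→K] = [5, 7, 6, 10]
r5 m[φ3→M] = [0, 0, 9, 4]
r5 m[φ4→D] = [3, 8, 0, 6]
r5 m[φ5→M] = [3, 7, 0, 5]
r5 m[P→φ0] = [10, 10, 5, 7]
r5 m[P→φ1] = [8, 7, 5, 10]
r5 m[M→φ1] = [3, 7, 9, 9]
r5 m[M→φ3] = [7, 11, 5, 7]
r5 m[M→φ5] = [4, 4, 14, 6]
r5 m[D→φ0] = [8, 12, 2, 9]
r5 m[D→φ2] = [6, 10, 3, 10]
r5 m[D→φ4] = [8, 6, 5, 7]
r5 m[K→φ2] = [0, 0, 0, 0]
r6 m[φ0→P] = [8, 7, 5, 10]
r6 m[φ0→D] = [8, 7, 8, 10]
r6 m[φ1→P] = [10, 10, 5, 7]
r6 m[φ1→M] = [7, 10, 8, 5]
r6 m[φ2→D] = [5, 4, 2, 3]
r6 m[φ2→K] = [5, 7, 6, 10]
r6 m[φ3→M] = [0, 0, 9, 4]
r6 m[φ4→D] = [3, 8, 0, 6]
r6 m[φ5→M] = [3, 7, 0, 5]
r6 m[P→φ0] = [10, 10, 5, 7]
r6 m[P→φ1] = [8, 7, 5, 10]
r6 m[M→φ1] = [3, 7, 9, 9]
r6 m[M→φ3] = [10, 17, 8, 10]
r6 m[M→φ5] = [7, 10, 17, 9]
r6 m[D→φ0] = [8, 12, 2, 9]
r6 m[D→φ2] = [11, 15, 8, 16]
r6 m[D→φ4] = [13, 11, 10, 13]
r6 m[K→φ2] = [0, 0, 0, 0]
r7 m[φ0→P] = [8, 7, 5, 10]
r7 m[φ0→D] = [8, 7, 8, 10]
r7 m[φ1→P] = [10, 10, 5, 7]
r7 m[φ1→M] = [7, 10, 8, 5]
r7 m[φ2→D] = [5, 4, 2, 3]
r7 m[φ2→K] = [10, 12, 11, 15]
r7 m[φ3→M] = [0, 0, 9, 4]
r7 m[φ4→D] = [3, 8, 0, 6]
r7 m[φ5→M] = [3, 7, 0, 5]
r7 m[P→φ0] = [10, 10, 5, 7]
r7 m[P→φ1] = [8, 7, 5, 10]
r7 m[M→φ1] = [3, 7, 9, 9]
r7 m[M→φ3] = [10, 17, 8, 10]
r7 m[M→φ5] = [7, 10, 17, 9]
r7 m[D→φ0] = [8, 12, 2, 9]
r7 m[D→φ2] = [11, 15, 8, 16]
r7 m[D→φ4] = [13, 11, 10, 13]
r7 m[K→φ2] = [0, 0, 0, 0]
r8 m[φ0→P] = [8, 7, 5, 10]
r8 m[φ0→D] = [8, 7, 8, 10]
r8 m[φ1→P] = [10, 10, 5, 7]
r8 m[φ1→M] = [7, 10, 8, 5]
r8 m[φ2→D] = [5, 4, 2, 3]
r8 m[φ2→K] = [10, 12, 11, 15]
r8 m[φ3→M] = [0, 0, 9, 4]
r8 m[φ4→D] = [3, 8, 0, 6]
r8 m[φ5→M] = [3, 7, 0, 5]
r8 m[P→φ0] = [10, 10, 5, 7]
r8 m[P→φ1] = [8, 7, 5, 10]
r8 m[M→φ1] = [3, 7, 9, 9]
r8 m[M→φ3] = [10, 17, 8, 10]
r8 m[M→φ5] = [7, 10, 17, 9]
r8 m[D→φ0] = [8, 12, 2, 9]
r8 m[D→φ2] = [11, 15, 8, 16]
r8 m[D→φ4] = [13, 11, 10, 13]
r8 m[K→φ2] = [0, 0, 0, 0]
fixed point reached at round 8
b[P] = ⊗ incoming = [18, 17, 10, 17]

b[P] = [18, 17, 10, 17]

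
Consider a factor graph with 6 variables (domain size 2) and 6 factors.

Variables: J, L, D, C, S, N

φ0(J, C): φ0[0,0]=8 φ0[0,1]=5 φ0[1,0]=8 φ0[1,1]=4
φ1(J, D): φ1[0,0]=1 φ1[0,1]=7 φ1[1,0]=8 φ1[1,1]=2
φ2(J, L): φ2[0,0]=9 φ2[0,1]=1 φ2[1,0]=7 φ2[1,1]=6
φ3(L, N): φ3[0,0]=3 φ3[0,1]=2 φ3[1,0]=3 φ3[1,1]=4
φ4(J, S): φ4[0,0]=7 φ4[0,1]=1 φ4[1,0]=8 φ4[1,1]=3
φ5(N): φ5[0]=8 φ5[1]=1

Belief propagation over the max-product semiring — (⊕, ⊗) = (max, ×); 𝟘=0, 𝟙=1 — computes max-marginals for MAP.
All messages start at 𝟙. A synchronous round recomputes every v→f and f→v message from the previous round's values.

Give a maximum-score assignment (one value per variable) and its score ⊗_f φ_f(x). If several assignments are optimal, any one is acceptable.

assignment: (J=1, L=0, D=0, C=0, S=0, N=0); score = 86016

init: all messages = 𝟙 over 2 values
r1 m[φ0→J] = [8, 8]
r1 m[φ0→C] = [8, 5]
r1 m[φ1→J] = [7, 8]
r1 m[φ1→D] = [8, 7]
r1 m[φ2→J] = [9, 7]
r1 m[φ2→L] = [9, 6]
r1 m[φ3→L] = [3, 4]
r1 m[φ3→N] = [3, 4]
r1 m[φ4→J] = [7, 8]
r1 m[φ4→S] = [8, 3]
r1 m[φ5→N] = [8, 1]
r1 m[J→φ0] = [1, 1]
r1 m[J→φ1] = [1, 1]
r1 m[J→φ2] = [1, 1]
r1 m[J→φ4] = [1, 1]
r1 m[L→φ2] = [1, 1]
r1 m[L→φ3] = [1, 1]
r1 m[D→φ1] = [1, 1]
r1 m[C→φ0] = [1, 1]
r1 m[S→φ4] = [1, 1]
r1 m[N→φ3] = [1, 1]
r1 m[N→φ5] = [1, 1]
r2 m[φ0→J] = [8, 8]
r2 m[φ0→C] = [8, 5]
r2 m[φ1→J] = [7, 8]
r2 m[φ1→D] = [8, 7]
r2 m[φ2→J] = [9, 7]
r2 m[φ2→L] = [9, 6]
r2 m[φ3→L] = [3, 4]
r2 m[φ3→N] = [3, 4]
r2 m[φ4→J] = [7, 8]
r2 m[φ4→S] = [8, 3]
r2 m[φ5→N] = [8, 1]
r2 m[J→φ0] = [441, 448]
r2 m[J→φ1] = [504, 448]
r2 m[J→φ2] = [392, 512]
r2 m[J→φ4] = [504, 448]
r2 m[L→φ2] = [3, 4]
r2 m[L→φ3] = [9, 6]
r2 m[D→φ1] = [1, 1]
r2 m[C→φ0] = [1, 1]
r2 m[S→φ4] = [1, 1]
r2 m[N→φ3] = [8, 1]
r2 m[N→φ5] = [3, 4]
r3 m[φ0→J] = [8, 8]
r3 m[φ0→C] = [3584, 2205]
r3 m[φ1→J] = [7, 8]
r3 m[φ1→D] = [3584, 3528]
r3 m[φ2→J] = [27, 24]
r3 m[φ2→L] = [3584, 3072]
r3 m[φ3→L] = [24, 24]
r3 m[φ3→N] = [27, 24]
r3 m[φ4→J] = [7, 8]
r3 m[φ4→S] = [3584, 1344]
r3 m[φ5→N] = [8, 1]
r3 m[J→φ0] = [441, 448]
r3 m[J→φ1] = [504, 448]
r3 m[J→φ2] = [392, 512]
r3 m[J→φ4] = [504, 448]
r3 m[L→φ2] = [3, 4]
r3 m[L→φ3] = [9, 6]
r3 m[D→φ1] = [1, 1]
r3 m[C→φ0] = [1, 1]
r3 m[S→φ4] = [1, 1]
r3 m[N→φ3] = [8, 1]
r3 m[N→φ5] = [3, 4]
r4 m[φ0→J] = [8, 8]
r4 m[φ0→C] = [3584, 2205]
r4 m[φ1→J] = [7, 8]
r4 m[φ1→D] = [3584, 3528]
r4 m[φ2→J] = [27, 24]
r4 m[φ2→L] = [3584, 3072]
r4 m[φ3→L] = [24, 24]
r4 m[φ3→N] = [27, 24]
r4 m[φ4→J] = [7, 8]
r4 m[φ4→S] = [3584, 1344]
r4 m[φ5→N] = [8, 1]
r4 m[J→φ0] = [1323, 1536]
r4 m[J→φ1] = [1512, 1536]
r4 m[J→φ2] = [392, 512]
r4 m[J→φ4] = [1512, 1536]
r4 m[L→φ2] = [24, 24]
r4 m[L→φ3] = [3584, 3072]
r4 m[D→φ1] = [1, 1]
r4 m[C→φ0] = [1, 1]
r4 m[S→φ4] = [1, 1]
r4 m[N→φ3] = [8, 1]
r4 m[N→φ5] = [27, 24]
r5 m[φ0→J] = [8, 8]
r5 m[φ0→C] = [12288, 6615]
r5 m[φ1→J] = [7, 8]
r5 m[φ1→D] = [12288, 10584]
r5 m[φ2→J] = [216, 168]
r5 m[φ2→L] = [3584, 3072]
r5 m[φ3→L] = [24, 24]
r5 m[φ3→N] = [10752, 12288]
r5 m[φ4→J] = [7, 8]
r5 m[φ4→S] = [12288, 4608]
r5 m[φ5→N] = [8, 1]
r5 m[J→φ0] = [1323, 1536]
r5 m[J→φ1] = [1512, 1536]
r5 m[J→φ2] = [392, 512]
r5 m[J→φ4] = [1512, 1536]
r5 m[L→φ2] = [24, 24]
r5 m[L→φ3] = [3584, 3072]
r5 m[D→φ1] = [1, 1]
r5 m[C→φ0] = [1, 1]
r5 m[S→φ4] = [1, 1]
r5 m[N→φ3] = [8, 1]
r5 m[N→φ5] = [27, 24]
r6 m[φ0→J] = [8, 8]
r6 m[φ0→C] = [12288, 6615]
r6 m[φ1→J] = [7, 8]
r6 m[φ1→D] = [12288, 10584]
r6 m[φ2→J] = [216, 168]
r6 m[φ2→L] = [3584, 3072]
r6 m[φ3→L] = [24, 24]
r6 m[φ3→N] = [10752, 12288]
r6 m[φ4→J] = [7, 8]
r6 m[φ4→S] = [12288, 4608]
r6 m[φ5→N] = [8, 1]
r6 m[J→φ0] = [10584, 10752]
r6 m[J→φ1] = [12096, 10752]
r6 m[J→φ2] = [392, 512]
r6 m[J→φ4] = [12096, 10752]
r6 m[L→φ2] = [24, 24]
r6 m[L→φ3] = [3584, 3072]
r6 m[D→φ1] = [1, 1]
r6 m[C→φ0] = [1, 1]
r6 m[S→φ4] = [1, 1]
r6 m[N→φ3] = [8, 1]
r6 m[N→φ5] = [10752, 12288]
r7 m[φ0→J] = [8, 8]
r7 m[φ0→C] = [86016, 52920]
r7 m[φ1→J] = [7, 8]
r7 m[φ1→D] = [86016, 84672]
r7 m[φ2→J] = [216, 168]
r7 m[φ2→L] = [3584, 3072]
r7 m[φ3→L] = [24, 24]
r7 m[φ3→N] = [10752, 12288]
r7 m[φ4→J] = [7, 8]
r7 m[φ4→S] = [86016, 32256]
r7 m[φ5→N] = [8, 1]
r7 m[J→φ0] = [10584, 10752]
r7 m[J→φ1] = [12096, 10752]
r7 m[J→φ2] = [392, 512]
r7 m[J→φ4] = [12096, 10752]
r7 m[L→φ2] = [24, 24]
r7 m[L→φ3] = [3584, 3072]
r7 m[D→φ1] = [1, 1]
r7 m[C→φ0] = [1, 1]
r7 m[S→φ4] = [1, 1]
r7 m[N→φ3] = [8, 1]
r7 m[N→φ5] = [10752, 12288]
r8 m[φ0→J] = [8, 8]
r8 m[φ0→C] = [86016, 52920]
r8 m[φ1→J] = [7, 8]
r8 m[φ1→D] = [86016, 84672]
r8 m[φ2→J] = [216, 168]
r8 m[φ2→L] = [3584, 3072]
r8 m[φ3→L] = [24, 24]
r8 m[φ3→N] = [10752, 12288]
r8 m[φ4→J] = [7, 8]
r8 m[φ4→S] = [86016, 32256]
r8 m[φ5→N] = [8, 1]
r8 m[J→φ0] = [10584, 10752]
r8 m[J→φ1] = [12096, 10752]
r8 m[J→φ2] = [392, 512]
r8 m[J→φ4] = [12096, 10752]
r8 m[L→φ2] = [24, 24]
r8 m[L→φ3] = [3584, 3072]
r8 m[D→φ1] = [1, 1]
r8 m[C→φ0] = [1, 1]
r8 m[S→φ4] = [1, 1]
r8 m[N→φ3] = [8, 1]
r8 m[N→φ5] = [10752, 12288]
fixed point reached at round 8
traceback from J: (J=1, L=0, D=0, C=0, S=0, N=0), score=86016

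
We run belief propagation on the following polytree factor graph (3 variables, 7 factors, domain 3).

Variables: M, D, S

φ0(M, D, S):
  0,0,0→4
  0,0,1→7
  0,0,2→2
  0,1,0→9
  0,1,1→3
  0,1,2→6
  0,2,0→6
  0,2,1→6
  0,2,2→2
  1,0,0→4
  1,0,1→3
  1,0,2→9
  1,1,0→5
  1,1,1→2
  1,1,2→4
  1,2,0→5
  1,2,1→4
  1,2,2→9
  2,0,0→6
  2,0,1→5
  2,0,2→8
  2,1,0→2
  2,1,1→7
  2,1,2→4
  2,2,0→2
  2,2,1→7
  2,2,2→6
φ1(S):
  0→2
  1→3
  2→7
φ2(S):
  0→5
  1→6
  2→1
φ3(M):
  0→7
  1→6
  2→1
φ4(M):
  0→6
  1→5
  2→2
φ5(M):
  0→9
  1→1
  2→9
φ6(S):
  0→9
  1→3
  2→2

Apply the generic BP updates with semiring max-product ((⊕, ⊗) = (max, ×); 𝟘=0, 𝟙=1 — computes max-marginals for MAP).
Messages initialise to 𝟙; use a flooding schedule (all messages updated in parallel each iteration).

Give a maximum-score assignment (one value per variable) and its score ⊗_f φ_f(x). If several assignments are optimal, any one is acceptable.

assignment: (M=0, D=1, S=0); score = 306180

init: all messages = 𝟙 over 3 values
r1 m[φ0→M] = [9, 9, 8]
r1 m[φ0→D] = [9, 9, 9]
r1 m[φ0→S] = [9, 7, 9]
r1 m[φ1→S] = [2, 3, 7]
r1 m[φ2→S] = [5, 6, 1]
r1 m[φ3→M] = [7, 6, 1]
r1 m[φ4→M] = [6, 5, 2]
r1 m[φ5→M] = [9, 1, 9]
r1 m[φ6→S] = [9, 3, 2]
r1 m[M→φ0] = [1, 1, 1]
r1 m[M→φ3] = [1, 1, 1]
r1 m[M→φ4] = [1, 1, 1]
r1 m[M→φ5] = [1, 1, 1]
r1 m[D→φ0] = [1, 1, 1]
r1 m[S→φ0] = [1, 1, 1]
r1 m[S→φ1] = [1, 1, 1]
r1 m[S→φ2] = [1, 1, 1]
r1 m[S→φ6] = [1, 1, 1]
r2 m[φ0→M] = [9, 9, 8]
r2 m[φ0→D] = [9, 9, 9]
r2 m[φ0→S] = [9, 7, 9]
r2 m[φ1→S] = [2, 3, 7]
r2 m[φ2→S] = [5, 6, 1]
r2 m[φ3→M] = [7, 6, 1]
r2 m[φ4→M] = [6, 5, 2]
r2 m[φ5→M] = [9, 1, 9]
r2 m[φ6→S] = [9, 3, 2]
r2 m[M→φ0] = [378, 30, 18]
r2 m[M→φ3] = [486, 45, 144]
r2 m[M→φ4] = [567, 54, 72]
r2 m[M→φ5] = [378, 270, 16]
r2 m[D→φ0] = [1, 1, 1]
r2 m[S→φ0] = [90, 54, 14]
r2 m[S→φ1] = [405, 126, 18]
r2 m[S→φ2] = [162, 63, 126]
r2 m[S→φ6] = [90, 126, 63]
r3 m[φ0→M] = [810, 450, 540]
r3 m[φ0→D] = [142884, 306180, 204120]
r3 m[φ0→S] = [3402, 2646, 2268]
r3 m[φ1→S] = [2, 3, 7]
r3 m[φ2→S] = [5, 6, 1]
r3 m[φ3→M] = [7, 6, 1]
r3 m[φ4→M] = [6, 5, 2]
r3 m[φ5→M] = [9, 1, 9]
r3 m[φ6→S] = [9, 3, 2]
r3 m[M→φ0] = [378, 30, 18]
r3 m[M→φ3] = [486, 45, 144]
r3 m[M→φ4] = [567, 54, 72]
r3 m[M→φ5] = [378, 270, 16]
r3 m[D→φ0] = [1, 1, 1]
r3 m[S→φ0] = [90, 54, 14]
r3 m[S→φ1] = [405, 126, 18]
r3 m[S→φ2] = [162, 63, 126]
r3 m[S→φ6] = [90, 126, 63]
r4 m[φ0→M] = [810, 450, 540]
r4 m[φ0→D] = [142884, 306180, 204120]
r4 m[φ0→S] = [3402, 2646, 2268]
r4 m[φ1→S] = [2, 3, 7]
r4 m[φ2→S] = [5, 6, 1]
r4 m[φ3→M] = [7, 6, 1]
r4 m[φ4→M] = [6, 5, 2]
r4 m[φ5→M] = [9, 1, 9]
r4 m[φ6→S] = [9, 3, 2]
r4 m[M→φ0] = [378, 30, 18]
r4 m[M→φ3] = [43740, 2250, 9720]
r4 m[M→φ4] = [51030, 2700, 4860]
r4 m[M→φ5] = [34020, 13500, 1080]
r4 m[D→φ0] = [1, 1, 1]
r4 m[S→φ0] = [90, 54, 14]
r4 m[S→φ1] = [153090, 47628, 4536]
r4 m[S→φ2] = [61236, 23814, 31752]
r4 m[S→φ6] = [34020, 47628, 15876]
r5 m[φ0→M] = [810, 450, 540]
r5 m[φ0→D] = [142884, 306180, 204120]
r5 m[φ0→S] = [3402, 2646, 2268]
r5 m[φ1→S] = [2, 3, 7]
r5 m[φ2→S] = [5, 6, 1]
r5 m[φ3→M] = [7, 6, 1]
r5 m[φ4→M] = [6, 5, 2]
r5 m[φ5→M] = [9, 1, 9]
r5 m[φ6→S] = [9, 3, 2]
r5 m[M→φ0] = [378, 30, 18]
r5 m[M→φ3] = [43740, 2250, 9720]
r5 m[M→φ4] = [51030, 2700, 4860]
r5 m[M→φ5] = [34020, 13500, 1080]
r5 m[D→φ0] = [1, 1, 1]
r5 m[S→φ0] = [90, 54, 14]
r5 m[S→φ1] = [153090, 47628, 4536]
r5 m[S→φ2] = [61236, 23814, 31752]
r5 m[S→φ6] = [34020, 47628, 15876]
fixed point reached at round 5
traceback from M: (M=0, D=1, S=0), score=306180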